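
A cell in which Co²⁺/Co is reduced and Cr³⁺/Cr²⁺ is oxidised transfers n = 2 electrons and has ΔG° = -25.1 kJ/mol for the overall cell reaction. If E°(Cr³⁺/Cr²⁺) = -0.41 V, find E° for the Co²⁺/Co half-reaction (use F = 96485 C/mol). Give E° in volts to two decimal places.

E°cell = −ΔG°/(nF) = −(-25.1×10³)/((2)(96485)) = +0.130 V.
Since Co²⁺/Co is the cathode and Cr³⁺/Cr²⁺ the anode, E°cell = E°(Co²⁺/Co) − E°(Cr³⁺/Cr²⁺).
So E°(Co²⁺/Co) = E°cell + E°(Cr³⁺/Cr²⁺) = +0.130 + (-0.41) = -0.28 V.

-0.28 V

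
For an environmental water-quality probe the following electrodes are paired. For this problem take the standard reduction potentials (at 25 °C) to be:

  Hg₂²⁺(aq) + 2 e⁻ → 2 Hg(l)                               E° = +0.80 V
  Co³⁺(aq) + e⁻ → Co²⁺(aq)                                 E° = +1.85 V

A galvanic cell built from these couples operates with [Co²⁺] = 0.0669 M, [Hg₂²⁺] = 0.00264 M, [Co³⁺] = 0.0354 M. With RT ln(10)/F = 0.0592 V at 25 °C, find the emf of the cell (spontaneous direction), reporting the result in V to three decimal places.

Co³⁺/Co²⁺ is the cathode (higher E°), Hg₂²⁺/Hg the anode: E°cell = +1.85 − (+0.80) = +1.05 V, n = 2.
Overall: 2 Co³⁺(aq) + 2 Hg(l) → 2 Co²⁺(aq) + Hg₂²⁺(aq)
Q = [Co²⁺]^2·[Hg₂²⁺] / ([Co³⁺]^2); log Q = -2.026.
E = E° − (0.0592/n) log Q = +1.05 − (0.0592/2)(-2.026) = +1.110 V.

+1.110 V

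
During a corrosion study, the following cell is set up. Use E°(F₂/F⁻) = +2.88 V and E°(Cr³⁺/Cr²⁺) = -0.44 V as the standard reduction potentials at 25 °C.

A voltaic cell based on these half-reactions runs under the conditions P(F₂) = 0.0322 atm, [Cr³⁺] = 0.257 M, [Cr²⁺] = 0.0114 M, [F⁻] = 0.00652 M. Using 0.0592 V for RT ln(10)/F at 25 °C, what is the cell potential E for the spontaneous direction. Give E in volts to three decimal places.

F₂/F⁻ is the cathode (higher E°), Cr³⁺/Cr²⁺ the anode: E°cell = +2.88 − (-0.44) = +3.32 V, n = 2.
Overall: F₂(g) + 2 Cr²⁺(aq) → 2 F⁻(aq) + 2 Cr³⁺(aq)
Q = [F⁻]^2·[Cr³⁺]^2 / (P(F₂)·[Cr²⁺]^2); log Q = -0.173.
E = E° − (0.0592/n) log Q = +3.32 − (0.0592/2)(-0.173) = +3.325 V.

+3.325 V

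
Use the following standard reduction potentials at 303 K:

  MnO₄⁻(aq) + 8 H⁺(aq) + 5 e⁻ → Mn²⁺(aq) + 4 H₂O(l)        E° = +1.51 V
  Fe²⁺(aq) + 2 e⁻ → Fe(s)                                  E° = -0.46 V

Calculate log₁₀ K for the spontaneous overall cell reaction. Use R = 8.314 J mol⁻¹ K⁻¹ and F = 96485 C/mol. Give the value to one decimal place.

327.7

Cathode: MnO₄⁻/Mn²⁺; anode: Fe²⁺/Fe. E°cell = (+1.51) − (-0.46) = +1.97 V, with n = 10.
ΔG° = −nFE° = −RT ln K, so ln K = nFE°/(RT) = (10)(96485)(+1.97) / ((8.314)(303)) = 754.525.
log₁₀ K = 754.525 / ln 10 = 327.7.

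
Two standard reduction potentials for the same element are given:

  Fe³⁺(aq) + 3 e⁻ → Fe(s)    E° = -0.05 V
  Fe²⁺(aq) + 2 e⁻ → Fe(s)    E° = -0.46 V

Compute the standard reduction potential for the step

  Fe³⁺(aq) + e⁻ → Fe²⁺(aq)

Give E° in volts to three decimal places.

Sequential free energies add, so n₃E°₃ = n₁E°₁ + n₂E°₂.
With n₃ = 3, and the known step contributing 2×(-0.46) V, the unknown satisfies 1·E° = 3×(-0.05) − 2×(-0.46) = +0.770.
E° = +0.770 / 1 = +0.770 V.

+0.770 V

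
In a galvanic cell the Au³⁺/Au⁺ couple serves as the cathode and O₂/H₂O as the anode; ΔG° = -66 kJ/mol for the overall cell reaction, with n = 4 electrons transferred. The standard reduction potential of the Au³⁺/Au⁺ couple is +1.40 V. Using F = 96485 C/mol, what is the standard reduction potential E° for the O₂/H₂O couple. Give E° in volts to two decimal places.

E°cell = −ΔG°/(nF) = −(-66×10³)/((4)(96485)) = +0.171 V.
Since Au³⁺/Au⁺ is the cathode and O₂/H₂O the anode, E°cell = E°(Au³⁺/Au⁺) − E°(O₂/H₂O).
So E°(O₂/H₂O) = E°(Au³⁺/Au⁺) − E°cell = (+1.40) − (+0.171) = +1.23 V.

+1.23 V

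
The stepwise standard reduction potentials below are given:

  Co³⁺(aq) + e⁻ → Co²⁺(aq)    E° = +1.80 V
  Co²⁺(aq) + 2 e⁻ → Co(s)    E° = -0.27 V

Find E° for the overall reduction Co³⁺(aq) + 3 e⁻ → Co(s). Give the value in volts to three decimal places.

+0.420 V

Standard free energies of sequential steps add: ΔG°₃ = ΔG°₁ + ΔG°₂, so n₃E°₃ = n₁E°₁ + n₂E°₂.
E°₃ = (1×+1.80 + 2×-0.27) / 3 = (+1.260) / 3 = +0.420 V.
E° values themselves are not directly additive — weighting by electron count is essential.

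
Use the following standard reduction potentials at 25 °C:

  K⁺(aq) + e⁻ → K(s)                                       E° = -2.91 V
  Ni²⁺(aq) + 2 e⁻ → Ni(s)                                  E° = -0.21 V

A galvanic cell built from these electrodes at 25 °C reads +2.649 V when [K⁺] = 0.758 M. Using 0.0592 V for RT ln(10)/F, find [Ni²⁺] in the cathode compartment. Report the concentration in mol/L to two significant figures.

0.011 M

Ni²⁺/Ni is the cathode, K⁺/K the anode: E°cell = +2.70 V, n = 2.
Overall reaction: Ni²⁺(aq) + 2 K(s) → Ni(s) + 2 K⁺(aq); Q = [K⁺]^2/[Ni²⁺]^1.
From E = E° − (0.0592/n) log Q: log Q = (E° − E)·n/0.0592 = (+2.70 − (+2.649))·2/0.0592 = 1.7230.
So 1·log[Ni²⁺] = 2·log(0.758) − log Q = -0.2407 − (1.7230) = -1.9637; [Ni²⁺] = 10^(-1.9637) ≈ 0.011 M.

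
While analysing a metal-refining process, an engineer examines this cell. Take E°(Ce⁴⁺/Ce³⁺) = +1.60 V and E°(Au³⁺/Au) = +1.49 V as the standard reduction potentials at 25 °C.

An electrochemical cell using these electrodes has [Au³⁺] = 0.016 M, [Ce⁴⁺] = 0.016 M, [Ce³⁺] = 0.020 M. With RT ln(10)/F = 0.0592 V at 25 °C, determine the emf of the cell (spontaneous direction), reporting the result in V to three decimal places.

Ce⁴⁺/Ce³⁺ is the cathode (higher E°), Au³⁺/Au the anode: E°cell = +1.60 − (+1.49) = +0.11 V, n = 3.
Overall: 3 Ce⁴⁺(aq) + Au(s) → 3 Ce³⁺(aq) + Au³⁺(aq)
Q = [Ce³⁺]^3·[Au³⁺] / ([Ce⁴⁺]^3); log Q = -1.505.
E = E° − (0.0592/n) log Q = +0.11 − (0.0592/3)(-1.505) = +0.140 V.

+0.140 V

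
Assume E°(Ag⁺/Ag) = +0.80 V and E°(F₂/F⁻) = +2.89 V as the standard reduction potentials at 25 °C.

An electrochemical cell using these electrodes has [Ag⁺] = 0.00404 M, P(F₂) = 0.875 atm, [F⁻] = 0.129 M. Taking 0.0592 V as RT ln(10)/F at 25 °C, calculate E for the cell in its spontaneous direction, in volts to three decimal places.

F₂/F⁻ is the cathode (higher E°), Ag⁺/Ag the anode: E°cell = +2.89 − (+0.80) = +2.09 V, n = 2.
Overall: F₂(g) + 2 Ag(s) → 2 F⁻(aq) + 2 Ag⁺(aq)
Q = [F⁻]^2·[Ag⁺]^2 / (P(F₂)); log Q = -6.508.
E = E° − (0.0592/n) log Q = +2.09 − (0.0592/2)(-6.508) = +2.283 V.

+2.283 V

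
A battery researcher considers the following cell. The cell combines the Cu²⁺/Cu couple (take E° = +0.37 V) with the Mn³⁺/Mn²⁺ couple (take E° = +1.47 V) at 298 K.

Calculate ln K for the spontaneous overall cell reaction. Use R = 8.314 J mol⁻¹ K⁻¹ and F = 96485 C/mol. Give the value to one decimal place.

Cathode: Mn³⁺/Mn²⁺; anode: Cu²⁺/Cu. E°cell = (+1.47) − (+0.37) = +1.10 V, with n = 2.
ΔG° = −nFE° = −RT ln K, so ln K = nFE°/(RT) = (2)(96485)(+1.10) / ((8.314)(298)) = 85.675.

85.7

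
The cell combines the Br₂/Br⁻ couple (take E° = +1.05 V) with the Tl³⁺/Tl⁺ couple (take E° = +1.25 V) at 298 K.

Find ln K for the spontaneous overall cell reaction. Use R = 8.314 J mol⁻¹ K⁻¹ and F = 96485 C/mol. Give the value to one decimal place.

Cathode: Tl³⁺/Tl⁺; anode: Br₂/Br⁻. E°cell = (+1.25) − (+1.05) = +0.20 V, with n = 2.
ΔG° = −nFE° = −RT ln K, so ln K = nFE°/(RT) = (2)(96485)(+0.20) / ((8.314)(298)) = 15.577.

15.6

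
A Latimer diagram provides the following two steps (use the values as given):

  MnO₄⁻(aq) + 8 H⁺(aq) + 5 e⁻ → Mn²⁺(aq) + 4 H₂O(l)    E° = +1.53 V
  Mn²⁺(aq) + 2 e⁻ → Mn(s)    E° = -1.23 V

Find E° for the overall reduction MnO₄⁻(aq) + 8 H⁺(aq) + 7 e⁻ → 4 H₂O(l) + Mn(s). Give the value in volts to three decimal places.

Since ΔG° = −nFE° is additive over sequential reductions, n₃E°₃ = n₁E°₁ + n₂E°₂.
E°₃ = (5×+1.53 + 2×-1.23) / 7 = (+5.190) / 7 = +0.741 V.

+0.741 V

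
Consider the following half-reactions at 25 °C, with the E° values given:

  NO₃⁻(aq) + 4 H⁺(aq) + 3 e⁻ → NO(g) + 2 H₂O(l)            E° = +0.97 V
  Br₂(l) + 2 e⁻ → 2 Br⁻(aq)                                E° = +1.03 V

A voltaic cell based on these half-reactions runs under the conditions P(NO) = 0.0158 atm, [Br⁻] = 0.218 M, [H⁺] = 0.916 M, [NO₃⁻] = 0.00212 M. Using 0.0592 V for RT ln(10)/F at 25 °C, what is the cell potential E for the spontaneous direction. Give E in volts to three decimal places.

+0.119 V

Br₂/Br⁻ is the cathode (higher E°), NO₃⁻/NO the anode: E°cell = +1.03 − (+0.97) = +0.06 V, n = 6.
Overall: 3 Br₂(l) + 2 NO(g) + 4 H₂O(l) → 6 Br⁻(aq) + 2 NO₃⁻(aq) + 8 H⁺(aq)
Q = [Br⁻]^6·[NO₃⁻]^2·[H⁺]^8 / (P(NO)^2); log Q = -6.019.
E = E° − (0.0592/n) log Q = +0.06 − (0.0592/6)(-6.019) = +0.119 V.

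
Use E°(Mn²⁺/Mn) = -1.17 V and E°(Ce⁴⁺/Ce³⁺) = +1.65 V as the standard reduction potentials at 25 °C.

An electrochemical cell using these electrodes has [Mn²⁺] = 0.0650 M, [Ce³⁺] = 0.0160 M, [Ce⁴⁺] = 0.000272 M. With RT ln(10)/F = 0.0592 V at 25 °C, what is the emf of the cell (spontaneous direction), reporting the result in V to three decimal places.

Ce⁴⁺/Ce³⁺ is the cathode (higher E°), Mn²⁺/Mn the anode: E°cell = +1.65 − (-1.17) = +2.82 V, n = 2.
Overall: 2 Ce⁴⁺(aq) + Mn(s) → 2 Ce³⁺(aq) + Mn²⁺(aq)
Q = [Ce³⁺]^2·[Mn²⁺] / ([Ce⁴⁺]^2); log Q = 2.352.
E = E° − (0.0592/n) log Q = +2.82 − (0.0592/2)(2.352) = +2.750 V.

+2.750 V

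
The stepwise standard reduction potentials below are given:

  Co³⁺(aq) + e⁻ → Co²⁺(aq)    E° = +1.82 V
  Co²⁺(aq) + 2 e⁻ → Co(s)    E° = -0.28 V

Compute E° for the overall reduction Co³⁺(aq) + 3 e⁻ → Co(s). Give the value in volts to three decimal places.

+0.420 V

Adding the free-energy changes (−nFE°) of the two steps gives −n₃FE°₃ = −n₁FE°₁ − n₂FE°₂.
E°₃ = (1×+1.82 + 2×-0.28) / 3 = (+1.260) / 3 = +0.420 V.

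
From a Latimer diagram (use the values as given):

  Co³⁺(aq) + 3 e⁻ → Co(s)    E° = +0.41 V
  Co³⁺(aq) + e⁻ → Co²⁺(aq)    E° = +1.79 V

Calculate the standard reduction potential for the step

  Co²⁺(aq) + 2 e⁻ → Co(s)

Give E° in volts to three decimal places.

Sequential free energies add, so n₃E°₃ = n₁E°₁ + n₂E°₂.
With n₃ = 3, and the known step contributing 1×(+1.79) V, the unknown satisfies 2·E° = 3×(+0.41) − 1×(+1.79) = -0.560.
E° = -0.560 / 2 = -0.280 V.

-0.280 V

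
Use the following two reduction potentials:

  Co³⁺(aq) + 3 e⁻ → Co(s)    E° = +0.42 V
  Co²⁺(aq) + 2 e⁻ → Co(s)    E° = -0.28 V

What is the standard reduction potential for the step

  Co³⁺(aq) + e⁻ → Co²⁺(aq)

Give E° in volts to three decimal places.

+1.820 V

Sequential free energies add, so n₃E°₃ = n₁E°₁ + n₂E°₂.
With n₃ = 3, and the known step contributing 2×(-0.28) V, the unknown satisfies 1·E° = 3×(+0.42) − 2×(-0.28) = +1.820.
E° = +1.820 / 1 = +1.820 V.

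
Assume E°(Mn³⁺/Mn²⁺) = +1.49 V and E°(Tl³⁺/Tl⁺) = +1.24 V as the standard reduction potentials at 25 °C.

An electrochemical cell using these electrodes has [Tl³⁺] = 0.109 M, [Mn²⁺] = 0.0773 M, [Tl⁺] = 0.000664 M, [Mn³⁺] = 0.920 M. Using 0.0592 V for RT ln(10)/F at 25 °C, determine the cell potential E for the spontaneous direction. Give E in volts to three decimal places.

Mn³⁺/Mn²⁺ is the cathode (higher E°), Tl³⁺/Tl⁺ the anode: E°cell = +1.49 − (+1.24) = +0.25 V, n = 2.
Overall: 2 Mn³⁺(aq) + Tl⁺(aq) → 2 Mn²⁺(aq) + Tl³⁺(aq)
Q = [Mn²⁺]^2·[Tl³⁺] / ([Mn³⁺]^2·[Tl⁺]); log Q = 0.064.
E = E° − (0.0592/n) log Q = +0.25 − (0.0592/2)(0.064) = +0.248 V.

+0.248 V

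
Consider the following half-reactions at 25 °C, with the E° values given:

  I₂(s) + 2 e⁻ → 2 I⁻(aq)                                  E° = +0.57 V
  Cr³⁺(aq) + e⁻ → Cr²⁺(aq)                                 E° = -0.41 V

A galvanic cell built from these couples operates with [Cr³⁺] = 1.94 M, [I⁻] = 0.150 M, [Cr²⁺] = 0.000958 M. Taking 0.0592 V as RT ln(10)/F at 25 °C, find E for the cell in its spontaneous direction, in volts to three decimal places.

I₂/I⁻ is the cathode (higher E°), Cr³⁺/Cr²⁺ the anode: E°cell = +0.57 − (-0.41) = +0.98 V, n = 2.
Overall: I₂(s) + 2 Cr²⁺(aq) → 2 I⁻(aq) + 2 Cr³⁺(aq)
Q = [I⁻]^2·[Cr³⁺]^2 / ([Cr²⁺]^2); log Q = 4.965.
E = E° − (0.0592/n) log Q = +0.98 − (0.0592/2)(4.965) = +0.833 V.

+0.833 V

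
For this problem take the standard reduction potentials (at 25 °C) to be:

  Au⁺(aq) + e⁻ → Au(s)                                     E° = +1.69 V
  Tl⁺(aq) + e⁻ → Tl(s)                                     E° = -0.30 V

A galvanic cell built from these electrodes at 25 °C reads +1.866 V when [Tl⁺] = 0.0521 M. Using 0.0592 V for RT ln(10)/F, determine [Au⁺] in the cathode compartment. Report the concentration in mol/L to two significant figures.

Au⁺/Au is the cathode, Tl⁺/Tl the anode: E°cell = +1.99 V, n = 1.
Overall reaction: Au⁺(aq) + Tl(s) → Au(s) + Tl⁺(aq); Q = [Tl⁺]^1/[Au⁺]^1.
From E = E° − (0.0592/n) log Q: log Q = (E° − E)·n/0.0592 = (+1.99 − (+1.866))·1/0.0592 = 2.0946.
So 1·log[Au⁺] = 1·log(0.0521) − log Q = -1.2832 − (2.0946) = -3.3778; [Au⁺] = 10^(-3.3778) ≈ 0.00042 M.

0.00042 M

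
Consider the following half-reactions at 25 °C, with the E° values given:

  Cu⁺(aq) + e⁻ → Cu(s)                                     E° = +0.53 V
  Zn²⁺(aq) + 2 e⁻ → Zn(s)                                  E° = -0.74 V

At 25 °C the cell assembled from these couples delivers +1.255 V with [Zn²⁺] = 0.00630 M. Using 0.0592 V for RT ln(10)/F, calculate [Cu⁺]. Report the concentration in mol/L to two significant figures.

0.044 M

Cu⁺/Cu is the cathode, Zn²⁺/Zn the anode: E°cell = +1.27 V, n = 2.
Overall reaction: 2 Cu⁺(aq) + Zn(s) → 2 Cu(s) + Zn²⁺(aq); Q = [Zn²⁺]^1/[Cu⁺]^2.
From E = E° − (0.0592/n) log Q: log Q = (E° − E)·n/0.0592 = (+1.27 − (+1.255))·2/0.0592 = 0.5068.
So 2·log[Cu⁺] = 1·log(0.0063) − log Q = -2.2007 − (0.5068) = -2.7075; log[Cu⁺] = -2.7075 / 2 = -1.3538; [Cu⁺] = 10^(-1.3538) ≈ 0.044 M.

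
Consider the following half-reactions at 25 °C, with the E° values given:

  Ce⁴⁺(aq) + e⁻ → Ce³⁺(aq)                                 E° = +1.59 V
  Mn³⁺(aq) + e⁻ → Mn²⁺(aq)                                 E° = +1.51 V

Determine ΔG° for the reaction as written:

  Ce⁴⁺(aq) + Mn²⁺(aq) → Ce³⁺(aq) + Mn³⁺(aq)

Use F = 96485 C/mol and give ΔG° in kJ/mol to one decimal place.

-7.7 kJ/mol

As written, Ce⁴⁺/Ce³⁺ is reduced (cathode) and Mn³⁺/Mn²⁺ is oxidised (anode), so E°cell = (+1.59) − (+1.51) = +0.08 V.
Balancing electrons gives n = 1.
ΔG° = −nFE° = −(1)(96485)(+0.08) = -7,719 J = -7.7 kJ/mol.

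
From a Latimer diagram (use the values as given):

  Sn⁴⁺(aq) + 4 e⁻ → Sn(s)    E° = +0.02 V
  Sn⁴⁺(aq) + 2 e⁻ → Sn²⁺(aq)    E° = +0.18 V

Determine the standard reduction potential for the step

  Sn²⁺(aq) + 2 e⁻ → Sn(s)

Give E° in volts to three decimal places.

Sequential free energies add, so n₃E°₃ = n₁E°₁ + n₂E°₂.
With n₃ = 4, and the known step contributing 2×(+0.18) V, the unknown satisfies 2·E° = 4×(+0.02) − 2×(+0.18) = -0.280.
E° = -0.280 / 2 = -0.140 V.

-0.140 V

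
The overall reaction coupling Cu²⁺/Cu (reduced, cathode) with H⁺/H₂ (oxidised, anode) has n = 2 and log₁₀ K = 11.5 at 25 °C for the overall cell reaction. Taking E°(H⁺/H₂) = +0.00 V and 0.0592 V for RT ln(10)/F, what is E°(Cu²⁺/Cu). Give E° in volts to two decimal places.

E°cell = (0.0592/n)·log K = (0.0592/2)(11.5) = +0.340 V.
Since Cu²⁺/Cu is the cathode and H⁺/H₂ the anode, E°cell = E°(Cu²⁺/Cu) − E°(H⁺/H₂).
So E°(Cu²⁺/Cu) = E°cell + E°(H⁺/H₂) = +0.340 + (+0.00) = +0.34 V.

+0.34 V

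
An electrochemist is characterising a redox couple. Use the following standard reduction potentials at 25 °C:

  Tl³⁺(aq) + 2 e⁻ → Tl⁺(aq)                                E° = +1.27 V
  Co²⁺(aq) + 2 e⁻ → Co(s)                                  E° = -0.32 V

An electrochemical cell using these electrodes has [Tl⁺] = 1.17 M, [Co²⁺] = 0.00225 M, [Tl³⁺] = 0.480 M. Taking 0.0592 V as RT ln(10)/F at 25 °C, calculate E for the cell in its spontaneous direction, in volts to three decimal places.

+1.657 V

Tl³⁺/Tl⁺ is the cathode (higher E°), Co²⁺/Co the anode: E°cell = +1.27 − (-0.32) = +1.59 V, n = 2.
Overall: Tl³⁺(aq) + Co(s) → Tl⁺(aq) + Co²⁺(aq)
Q = [Tl⁺]·[Co²⁺] / ([Tl³⁺]); log Q = -2.261.
E = E° − (0.0592/n) log Q = +1.59 − (0.0592/2)(-2.261) = +1.657 V.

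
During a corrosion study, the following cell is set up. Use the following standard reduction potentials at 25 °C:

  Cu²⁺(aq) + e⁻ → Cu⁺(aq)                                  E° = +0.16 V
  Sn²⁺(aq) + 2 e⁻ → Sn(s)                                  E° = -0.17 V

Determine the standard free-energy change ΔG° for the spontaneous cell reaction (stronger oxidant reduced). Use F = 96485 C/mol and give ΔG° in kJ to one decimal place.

Cu²⁺/Cu⁺ (E° = +0.16 V) is the cathode; Sn²⁺/Sn (E° = -0.17 V) is the anode, so E°cell = +0.33 V.
Balancing electrons gives n = 2 (lcm of 1 and 2).
ΔG° = −nFE° = −(2)(96485)(+0.33) = -63,680 J = -63.7 kJ.

-63.7 kJ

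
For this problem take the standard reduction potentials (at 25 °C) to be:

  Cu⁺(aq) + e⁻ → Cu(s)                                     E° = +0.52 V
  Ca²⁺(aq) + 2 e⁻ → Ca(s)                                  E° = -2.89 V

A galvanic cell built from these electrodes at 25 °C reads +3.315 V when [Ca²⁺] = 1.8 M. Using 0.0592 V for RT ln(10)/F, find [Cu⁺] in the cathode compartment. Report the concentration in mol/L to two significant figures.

Cu⁺/Cu is the cathode, Ca²⁺/Ca the anode: E°cell = +3.41 V, n = 2.
Overall reaction: 2 Cu⁺(aq) + Ca(s) → 2 Cu(s) + Ca²⁺(aq); Q = [Ca²⁺]^1/[Cu⁺]^2.
From E = E° − (0.0592/n) log Q: log Q = (E° − E)·n/0.0592 = (+3.41 − (+3.315))·2/0.0592 = 3.2095.
So 2·log[Cu⁺] = 1·log(1.8) − log Q = 0.2553 − (3.2095) = -2.9542; log[Cu⁺] = -2.9542 / 2 = -1.4771; [Cu⁺] = 10^(-1.4771) ≈ 0.033 M.

0.033 M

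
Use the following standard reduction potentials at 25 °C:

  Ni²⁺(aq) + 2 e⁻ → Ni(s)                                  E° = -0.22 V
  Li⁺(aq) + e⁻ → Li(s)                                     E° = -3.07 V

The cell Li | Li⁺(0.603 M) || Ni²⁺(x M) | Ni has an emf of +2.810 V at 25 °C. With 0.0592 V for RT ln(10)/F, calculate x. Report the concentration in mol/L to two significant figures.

Ni²⁺/Ni is the cathode, Li⁺/Li the anode: E°cell = +2.85 V, n = 2.
Overall reaction: Ni²⁺(aq) + 2 Li(s) → Ni(s) + 2 Li⁺(aq); Q = [Li⁺]^2/[Ni²⁺]^1.
From E = E° − (0.0592/n) log Q: log Q = (E° − E)·n/0.0592 = (+2.85 − (+2.810))·2/0.0592 = 1.3514.
So 1·log[Ni²⁺] = 2·log(0.603) − log Q = -0.4394 − (1.3514) = -1.7908; [Ni²⁺] = 10^(-1.7908) ≈ 0.016 M.

0.016 M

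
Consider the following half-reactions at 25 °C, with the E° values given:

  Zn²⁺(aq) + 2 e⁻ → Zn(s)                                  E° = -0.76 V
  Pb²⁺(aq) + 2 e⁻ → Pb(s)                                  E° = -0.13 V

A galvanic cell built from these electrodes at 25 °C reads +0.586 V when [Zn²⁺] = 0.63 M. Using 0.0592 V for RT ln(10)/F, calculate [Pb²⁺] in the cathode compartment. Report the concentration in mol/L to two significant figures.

Pb²⁺/Pb is the cathode, Zn²⁺/Zn the anode: E°cell = +0.63 V, n = 2.
Overall reaction: Pb²⁺(aq) + Zn(s) → Pb(s) + Zn²⁺(aq); Q = [Zn²⁺]^1/[Pb²⁺]^1.
From E = E° − (0.0592/n) log Q: log Q = (E° − E)·n/0.0592 = (+0.63 − (+0.586))·2/0.0592 = 1.4865.
So 1·log[Pb²⁺] = 1·log(0.63) − log Q = -0.2007 − (1.4865) = -1.6872; [Pb²⁺] = 10^(-1.6872) ≈ 0.021 M.

0.021 M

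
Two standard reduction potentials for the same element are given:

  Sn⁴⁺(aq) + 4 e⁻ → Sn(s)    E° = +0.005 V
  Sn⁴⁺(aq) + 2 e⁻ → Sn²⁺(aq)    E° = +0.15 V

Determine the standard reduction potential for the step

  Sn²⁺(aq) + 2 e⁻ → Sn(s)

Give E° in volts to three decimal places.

-0.140 V

Sequential free energies add, so n₃E°₃ = n₁E°₁ + n₂E°₂.
With n₃ = 4, and the known step contributing 2×(+0.15) V, the unknown satisfies 2·E° = 4×(+0.005) − 2×(+0.15) = -0.280.
E° = -0.280 / 2 = -0.140 V.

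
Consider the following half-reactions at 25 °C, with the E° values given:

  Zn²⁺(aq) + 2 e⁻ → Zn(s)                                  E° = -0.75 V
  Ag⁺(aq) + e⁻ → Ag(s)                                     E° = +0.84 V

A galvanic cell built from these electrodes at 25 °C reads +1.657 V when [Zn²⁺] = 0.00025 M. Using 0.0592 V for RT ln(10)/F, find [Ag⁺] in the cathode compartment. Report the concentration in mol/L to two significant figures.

Ag⁺/Ag is the cathode, Zn²⁺/Zn the anode: E°cell = +1.59 V, n = 2.
Overall reaction: 2 Ag⁺(aq) + Zn(s) → 2 Ag(s) + Zn²⁺(aq); Q = [Zn²⁺]^1/[Ag⁺]^2.
From E = E° − (0.0592/n) log Q: log Q = (E° − E)·n/0.0592 = (+1.59 − (+1.657))·2/0.0592 = -2.2635.
So 2·log[Ag⁺] = 1·log(0.00025) − log Q = -3.6021 − (-2.2635) = -1.3386; log[Ag⁺] = -1.3386 / 2 = -0.6693; [Ag⁺] = 10^(-0.6693) ≈ 0.21 M.

0.21 M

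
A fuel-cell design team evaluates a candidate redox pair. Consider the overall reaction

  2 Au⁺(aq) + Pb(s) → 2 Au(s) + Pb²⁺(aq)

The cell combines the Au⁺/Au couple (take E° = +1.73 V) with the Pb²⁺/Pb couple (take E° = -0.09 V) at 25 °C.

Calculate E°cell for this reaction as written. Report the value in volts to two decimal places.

The Au⁺/Au couple has the higher reduction potential, so it is the cathode; Pb²⁺/Pb is oxidised at the anode.
E°cell = E°(cathode) − E°(anode) = (+1.73) − (-0.09) = +1.82 V.

+1.82 V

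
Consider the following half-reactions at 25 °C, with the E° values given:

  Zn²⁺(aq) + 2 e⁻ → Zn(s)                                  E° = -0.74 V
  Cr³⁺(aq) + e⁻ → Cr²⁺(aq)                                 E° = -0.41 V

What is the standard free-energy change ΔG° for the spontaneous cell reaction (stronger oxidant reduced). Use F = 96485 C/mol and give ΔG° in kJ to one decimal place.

-63.7 kJ

Cr³⁺/Cr²⁺ (E° = -0.41 V) is the cathode; Zn²⁺/Zn (E° = -0.74 V) is the anode, so E°cell = +0.33 V.
Balancing electrons gives n = 2 (lcm of 1 and 2).
ΔG° = −nFE° = −(2)(96485)(+0.33) = -63,680 J = -63.7 kJ.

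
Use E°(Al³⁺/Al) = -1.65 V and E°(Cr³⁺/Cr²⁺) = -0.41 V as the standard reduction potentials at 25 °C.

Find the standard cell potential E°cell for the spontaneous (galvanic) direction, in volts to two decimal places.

The Cr³⁺/Cr²⁺ couple has the higher reduction potential, so it is the cathode; Al³⁺/Al is oxidised at the anode.
E°cell = E°(cathode) − E°(anode) = (-0.41) − (-1.65) = +1.24 V.

+1.24 V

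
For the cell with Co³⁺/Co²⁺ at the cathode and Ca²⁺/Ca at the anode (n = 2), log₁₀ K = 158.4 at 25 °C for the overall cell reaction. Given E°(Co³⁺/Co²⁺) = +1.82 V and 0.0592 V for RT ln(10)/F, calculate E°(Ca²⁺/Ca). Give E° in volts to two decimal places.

-2.87 V

E°cell = (0.0592/n)·log K = (0.0592/2)(158.4) = +4.689 V.
Since Co³⁺/Co²⁺ is the cathode and Ca²⁺/Ca the anode, E°cell = E°(Co³⁺/Co²⁺) − E°(Ca²⁺/Ca).
So E°(Ca²⁺/Ca) = E°(Co³⁺/Co²⁺) − E°cell = (+1.82) − (+4.689) = -2.87 V.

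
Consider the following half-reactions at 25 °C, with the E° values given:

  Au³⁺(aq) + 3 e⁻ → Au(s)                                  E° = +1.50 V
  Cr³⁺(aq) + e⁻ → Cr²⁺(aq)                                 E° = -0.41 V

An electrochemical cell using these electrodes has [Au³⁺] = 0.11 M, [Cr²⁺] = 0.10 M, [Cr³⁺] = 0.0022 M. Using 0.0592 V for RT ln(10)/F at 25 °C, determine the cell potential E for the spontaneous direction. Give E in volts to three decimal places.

Au³⁺/Au is the cathode (higher E°), Cr³⁺/Cr²⁺ the anode: E°cell = +1.50 − (-0.41) = +1.91 V, n = 3.
Overall: Au³⁺(aq) + 3 Cr²⁺(aq) → Au(s) + 3 Cr³⁺(aq)
Q = [Cr³⁺]^3 / ([Au³⁺]·[Cr²⁺]^3); log Q = -4.014.
E = E° − (0.0592/n) log Q = +1.91 − (0.0592/3)(-4.014) = +1.989 V.

+1.989 V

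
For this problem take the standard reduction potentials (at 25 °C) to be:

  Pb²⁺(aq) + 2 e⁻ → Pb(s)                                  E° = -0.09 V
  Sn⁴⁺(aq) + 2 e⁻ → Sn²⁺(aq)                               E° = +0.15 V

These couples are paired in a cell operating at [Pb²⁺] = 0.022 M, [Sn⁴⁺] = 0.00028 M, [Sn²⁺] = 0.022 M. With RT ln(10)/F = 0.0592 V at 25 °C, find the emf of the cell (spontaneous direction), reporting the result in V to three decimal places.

Sn⁴⁺/Sn²⁺ is the cathode (higher E°), Pb²⁺/Pb the anode: E°cell = +0.15 − (-0.09) = +0.24 V, n = 2.
Overall: Sn⁴⁺(aq) + Pb(s) → Sn²⁺(aq) + Pb²⁺(aq)
Q = [Sn²⁺]·[Pb²⁺] / ([Sn⁴⁺]); log Q = 0.238.
E = E° − (0.0592/n) log Q = +0.24 − (0.0592/2)(0.238) = +0.233 V.

+0.233 V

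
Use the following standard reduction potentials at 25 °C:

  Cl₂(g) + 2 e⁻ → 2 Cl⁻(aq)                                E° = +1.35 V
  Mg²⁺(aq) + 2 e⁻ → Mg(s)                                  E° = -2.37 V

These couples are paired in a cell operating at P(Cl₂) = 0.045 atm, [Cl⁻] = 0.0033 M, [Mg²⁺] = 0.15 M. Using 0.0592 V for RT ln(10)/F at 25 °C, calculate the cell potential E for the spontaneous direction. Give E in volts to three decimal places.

+3.851 V

Cl₂/Cl⁻ is the cathode (higher E°), Mg²⁺/Mg the anode: E°cell = +1.35 − (-2.37) = +3.72 V, n = 2.
Overall: Cl₂(g) + Mg(s) → 2 Cl⁻(aq) + Mg²⁺(aq)
Q = [Cl⁻]^2·[Mg²⁺] / (P(Cl₂)); log Q = -4.440.
E = E° − (0.0592/n) log Q = +3.72 − (0.0592/2)(-4.440) = +3.851 V.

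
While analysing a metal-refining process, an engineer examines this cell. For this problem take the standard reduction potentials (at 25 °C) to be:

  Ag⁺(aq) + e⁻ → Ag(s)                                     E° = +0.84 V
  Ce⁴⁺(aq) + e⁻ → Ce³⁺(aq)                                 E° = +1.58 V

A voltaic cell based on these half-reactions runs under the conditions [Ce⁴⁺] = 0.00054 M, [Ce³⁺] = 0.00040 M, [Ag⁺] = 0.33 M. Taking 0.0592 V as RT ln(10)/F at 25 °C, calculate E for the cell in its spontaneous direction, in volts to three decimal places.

+0.776 V

Ce⁴⁺/Ce³⁺ is the cathode (higher E°), Ag⁺/Ag the anode: E°cell = +1.58 − (+0.84) = +0.74 V, n = 1.
Overall: Ce⁴⁺(aq) + Ag(s) → Ce³⁺(aq) + Ag⁺(aq)
Q = [Ce³⁺]·[Ag⁺] / ([Ce⁴⁺]); log Q = -0.612.
E = E° − (0.0592/n) log Q = +0.74 − (0.0592/1)(-0.612) = +0.776 V.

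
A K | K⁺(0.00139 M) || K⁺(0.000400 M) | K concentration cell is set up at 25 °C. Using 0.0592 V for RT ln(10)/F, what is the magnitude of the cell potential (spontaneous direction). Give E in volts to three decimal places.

+0.032 V

For a concentration cell E°cell = 0. The 0.00139 M side is the cathode (reduction is favoured where [K⁺] is higher).
With n = 1, E = −(0.0592/1) log([K⁺]ₐₙ/[K⁺]꜀ₐₜ) = −(0.0592/1) log(0.0004/0.00139) = −(0.0592/1)(-0.541) = +0.032 V.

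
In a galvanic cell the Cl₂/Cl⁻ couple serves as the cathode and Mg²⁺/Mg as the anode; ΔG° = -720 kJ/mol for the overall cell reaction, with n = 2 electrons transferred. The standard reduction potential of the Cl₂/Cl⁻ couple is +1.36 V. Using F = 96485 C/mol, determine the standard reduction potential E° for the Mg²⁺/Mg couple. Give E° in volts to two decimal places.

E°cell = −ΔG°/(nF) = −(-720×10³)/((2)(96485)) = +3.731 V.
Since Cl₂/Cl⁻ is the cathode and Mg²⁺/Mg the anode, E°cell = E°(Cl₂/Cl⁻) − E°(Mg²⁺/Mg).
So E°(Mg²⁺/Mg) = E°(Cl₂/Cl⁻) − E°cell = (+1.36) − (+3.731) = -2.37 V.

-2.37 V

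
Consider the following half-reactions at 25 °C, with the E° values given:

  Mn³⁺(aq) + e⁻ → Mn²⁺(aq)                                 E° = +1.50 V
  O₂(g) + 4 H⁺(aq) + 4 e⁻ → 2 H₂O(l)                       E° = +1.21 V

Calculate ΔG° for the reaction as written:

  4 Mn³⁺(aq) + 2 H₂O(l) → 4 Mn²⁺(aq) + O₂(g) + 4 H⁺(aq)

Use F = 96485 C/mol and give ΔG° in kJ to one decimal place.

As written, Mn³⁺/Mn²⁺ is reduced (cathode) and O₂/H₂O is oxidised (anode), so E°cell = (+1.50) − (+1.21) = +0.29 V.
Balancing electrons gives n = 4.
ΔG° = −nFE° = −(4)(96485)(+0.29) = -111,923 J = -111.9 kJ.

-111.9 kJ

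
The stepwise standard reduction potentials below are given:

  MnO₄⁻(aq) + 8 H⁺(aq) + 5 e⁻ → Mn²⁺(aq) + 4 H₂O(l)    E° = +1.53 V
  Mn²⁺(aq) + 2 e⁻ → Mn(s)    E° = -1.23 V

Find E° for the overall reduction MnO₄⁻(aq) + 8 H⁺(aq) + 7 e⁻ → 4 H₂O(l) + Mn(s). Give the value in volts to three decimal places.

Standard free energies of sequential steps add: ΔG°₃ = ΔG°₁ + ΔG°₂, so n₃E°₃ = n₁E°₁ + n₂E°₂.
E°₃ = (5×+1.53 + 2×-1.23) / 7 = (+5.190) / 7 = +0.741 V.

+0.741 V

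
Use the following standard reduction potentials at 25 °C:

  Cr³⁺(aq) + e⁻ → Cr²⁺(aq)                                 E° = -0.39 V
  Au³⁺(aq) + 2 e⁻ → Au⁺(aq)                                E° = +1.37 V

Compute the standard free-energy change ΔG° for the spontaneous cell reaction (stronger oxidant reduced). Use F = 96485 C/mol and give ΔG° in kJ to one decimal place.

Au³⁺/Au⁺ (E° = +1.37 V) is the cathode; Cr³⁺/Cr²⁺ (E° = -0.39 V) is the anode, so E°cell = +1.76 V.
Balancing electrons gives n = 2 (lcm of 2 and 1).
ΔG° = −nFE° = −(2)(96485)(+1.76) = -339,627 J = -339.6 kJ.

-339.6 kJ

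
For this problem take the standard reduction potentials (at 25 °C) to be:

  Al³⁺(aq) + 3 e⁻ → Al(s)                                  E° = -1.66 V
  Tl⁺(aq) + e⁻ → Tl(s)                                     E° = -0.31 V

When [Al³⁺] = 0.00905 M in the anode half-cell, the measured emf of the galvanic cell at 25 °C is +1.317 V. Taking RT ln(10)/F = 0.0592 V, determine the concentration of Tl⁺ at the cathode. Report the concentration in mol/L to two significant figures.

Tl⁺/Tl is the cathode, Al³⁺/Al the anode: E°cell = +1.35 V, n = 3.
Overall reaction: 3 Tl⁺(aq) + Al(s) → 3 Tl(s) + Al³⁺(aq); Q = [Al³⁺]^1/[Tl⁺]^3.
From E = E° − (0.0592/n) log Q: log Q = (E° − E)·n/0.0592 = (+1.35 − (+1.317))·3/0.0592 = 1.6723.
So 3·log[Tl⁺] = 1·log(0.00905) − log Q = -2.0434 − (1.6723) = -3.7157; log[Tl⁺] = -3.7157 / 3 = -1.2386; [Tl⁺] = 10^(-1.2386) ≈ 0.058 M.

0.058 M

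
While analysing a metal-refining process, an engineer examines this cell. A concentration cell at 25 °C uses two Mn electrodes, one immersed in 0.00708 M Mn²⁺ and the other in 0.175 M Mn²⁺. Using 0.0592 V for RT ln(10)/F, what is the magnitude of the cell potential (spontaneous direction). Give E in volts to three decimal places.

+0.041 V

For a concentration cell E°cell = 0. The 0.175 M side is the cathode (reduction is favoured where [Mn²⁺] is higher).
With n = 2, E = −(0.0592/2) log([Mn²⁺]ₐₙ/[Mn²⁺]꜀ₐₜ) = −(0.0592/2) log(0.00708/0.175) = −(0.0592/2)(-1.393) = +0.041 V.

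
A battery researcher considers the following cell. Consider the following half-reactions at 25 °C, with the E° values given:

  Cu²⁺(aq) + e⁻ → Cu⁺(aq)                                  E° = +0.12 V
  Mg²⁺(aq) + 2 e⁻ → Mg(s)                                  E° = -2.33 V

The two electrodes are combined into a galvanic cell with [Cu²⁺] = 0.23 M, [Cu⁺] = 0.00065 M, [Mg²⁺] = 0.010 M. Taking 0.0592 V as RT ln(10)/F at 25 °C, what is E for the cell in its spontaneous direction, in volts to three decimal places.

+2.660 V

Cu²⁺/Cu⁺ is the cathode (higher E°), Mg²⁺/Mg the anode: E°cell = +0.12 − (-2.33) = +2.45 V, n = 2.
Overall: 2 Cu²⁺(aq) + Mg(s) → 2 Cu⁺(aq) + Mg²⁺(aq)
Q = [Cu⁺]^2·[Mg²⁺] / ([Cu²⁺]^2); log Q = -7.098.
E = E° − (0.0592/n) log Q = +2.45 − (0.0592/2)(-7.098) = +2.660 V.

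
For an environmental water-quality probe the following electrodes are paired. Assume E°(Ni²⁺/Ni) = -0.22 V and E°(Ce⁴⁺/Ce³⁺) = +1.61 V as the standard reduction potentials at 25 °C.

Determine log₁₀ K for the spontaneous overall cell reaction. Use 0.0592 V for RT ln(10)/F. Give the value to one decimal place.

61.8

Cathode: Ce⁴⁺/Ce³⁺; anode: Ni²⁺/Ni. E°cell = +1.83 V, n = 2.
log K = nE°cell / 0.0592 = (2)(+1.83) / 0.0592 = 61.8.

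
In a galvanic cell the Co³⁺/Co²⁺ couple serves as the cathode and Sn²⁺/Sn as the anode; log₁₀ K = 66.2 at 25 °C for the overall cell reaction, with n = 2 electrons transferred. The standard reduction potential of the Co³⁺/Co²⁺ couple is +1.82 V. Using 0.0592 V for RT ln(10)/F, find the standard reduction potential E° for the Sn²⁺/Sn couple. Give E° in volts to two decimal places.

E°cell = (0.0592/n)·log K = (0.0592/2)(66.2) = +1.960 V.
Since Co³⁺/Co²⁺ is the cathode and Sn²⁺/Sn the anode, E°cell = E°(Co³⁺/Co²⁺) − E°(Sn²⁺/Sn).
So E°(Sn²⁺/Sn) = E°(Co³⁺/Co²⁺) − E°cell = (+1.82) − (+1.960) = -0.14 V.

-0.14 V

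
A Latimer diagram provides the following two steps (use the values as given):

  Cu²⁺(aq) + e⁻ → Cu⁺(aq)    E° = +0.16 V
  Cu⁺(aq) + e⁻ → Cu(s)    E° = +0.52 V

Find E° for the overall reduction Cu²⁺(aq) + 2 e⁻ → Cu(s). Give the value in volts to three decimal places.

Standard free energies of sequential steps add: ΔG°₃ = ΔG°₁ + ΔG°₂, so n₃E°₃ = n₁E°₁ + n₂E°₂.
E°₃ = (1×+0.16 + 1×+0.52) / 2 = (+0.680) / 2 = +0.340 V.

+0.340 V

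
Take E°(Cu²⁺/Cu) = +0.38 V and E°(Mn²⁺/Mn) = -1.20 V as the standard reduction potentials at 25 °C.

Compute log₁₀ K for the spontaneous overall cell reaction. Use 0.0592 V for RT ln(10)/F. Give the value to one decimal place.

Cathode: Cu²⁺/Cu; anode: Mn²⁺/Mn. E°cell = +1.58 V, n = 2.
log K = nE°cell / 0.0592 = (2)(+1.58) / 0.0592 = 53.4.

53.4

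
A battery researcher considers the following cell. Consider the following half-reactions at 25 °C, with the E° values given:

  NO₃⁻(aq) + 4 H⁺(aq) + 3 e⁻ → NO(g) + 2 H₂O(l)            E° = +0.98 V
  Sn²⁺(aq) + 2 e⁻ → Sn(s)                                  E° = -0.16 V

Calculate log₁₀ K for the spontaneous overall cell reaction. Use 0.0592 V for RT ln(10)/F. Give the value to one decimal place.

Cathode: NO₃⁻/NO; anode: Sn²⁺/Sn. E°cell = +1.14 V, n = 6.
log K = nE°cell / 0.0592 = (6)(+1.14) / 0.0592 = 115.5.

115.5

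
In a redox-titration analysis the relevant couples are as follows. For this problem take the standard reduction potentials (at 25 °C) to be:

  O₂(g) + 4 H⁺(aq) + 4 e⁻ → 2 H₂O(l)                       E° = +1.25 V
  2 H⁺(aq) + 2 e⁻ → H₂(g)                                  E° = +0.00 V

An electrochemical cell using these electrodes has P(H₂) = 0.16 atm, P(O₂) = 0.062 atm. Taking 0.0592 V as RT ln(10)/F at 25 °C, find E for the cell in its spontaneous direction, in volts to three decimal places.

+1.209 V

O₂/H₂O is the cathode (higher E°), H⁺/H₂ the anode: E°cell = +1.25 − (+0.00) = +1.25 V, n = 4.
Overall: O₂(g) + 2 H₂(g) → 2 H₂O(l)
Q = 1 / (P(O₂)·P(H₂)^2); log Q = 2.799.
E = E° − (0.0592/n) log Q = +1.25 − (0.0592/4)(2.799) = +1.209 V.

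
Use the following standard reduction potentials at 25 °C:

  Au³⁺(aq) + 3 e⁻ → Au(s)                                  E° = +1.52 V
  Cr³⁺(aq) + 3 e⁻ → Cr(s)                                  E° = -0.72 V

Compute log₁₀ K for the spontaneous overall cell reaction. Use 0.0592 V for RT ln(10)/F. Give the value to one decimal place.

Cathode: Au³⁺/Au; anode: Cr³⁺/Cr. E°cell = +2.24 V, n = 3.
log K = nE°cell / 0.0592 = (3)(+2.24) / 0.0592 = 113.5.

113.5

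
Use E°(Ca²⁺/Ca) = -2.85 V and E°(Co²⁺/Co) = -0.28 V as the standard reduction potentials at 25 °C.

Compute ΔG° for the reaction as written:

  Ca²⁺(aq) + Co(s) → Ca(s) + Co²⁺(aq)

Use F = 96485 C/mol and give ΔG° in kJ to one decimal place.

As written, Ca²⁺/Ca is reduced (cathode) and Co²⁺/Co is oxidised (anode), so E°cell = (-2.85) − (-0.28) = -2.57 V.
Balancing electrons gives n = 2.
ΔG° = −nFE° = −(2)(96485)(-2.57) = 495,933 J = +495.9 kJ.

+495.9 kJ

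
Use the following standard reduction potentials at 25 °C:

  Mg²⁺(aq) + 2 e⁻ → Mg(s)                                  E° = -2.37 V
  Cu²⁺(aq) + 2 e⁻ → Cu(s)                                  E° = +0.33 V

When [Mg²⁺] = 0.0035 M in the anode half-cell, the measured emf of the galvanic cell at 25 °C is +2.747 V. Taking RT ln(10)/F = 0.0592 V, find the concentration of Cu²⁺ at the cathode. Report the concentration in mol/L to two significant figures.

Cu²⁺/Cu is the cathode, Mg²⁺/Mg the anode: E°cell = +2.70 V, n = 2.
Overall reaction: Cu²⁺(aq) + Mg(s) → Cu(s) + Mg²⁺(aq); Q = [Mg²⁺]^1/[Cu²⁺]^1.
From E = E° − (0.0592/n) log Q: log Q = (E° − E)·n/0.0592 = (+2.70 − (+2.747))·2/0.0592 = -1.5878.
So 1·log[Cu²⁺] = 1·log(0.0035) − log Q = -2.4559 − (-1.5878) = -0.8681; [Cu²⁺] = 10^(-0.8681) ≈ 0.14 M.

0.14 M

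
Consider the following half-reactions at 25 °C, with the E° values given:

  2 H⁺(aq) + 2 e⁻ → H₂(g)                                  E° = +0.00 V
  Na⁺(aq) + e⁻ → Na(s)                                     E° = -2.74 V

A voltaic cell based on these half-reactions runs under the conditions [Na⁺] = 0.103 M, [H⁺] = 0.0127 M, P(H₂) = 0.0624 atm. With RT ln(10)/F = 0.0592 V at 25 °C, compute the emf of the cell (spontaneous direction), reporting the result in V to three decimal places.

+2.722 V

H⁺/H₂ is the cathode (higher E°), Na⁺/Na the anode: E°cell = +0.00 − (-2.74) = +2.74 V, n = 2.
Overall: 2 H⁺(aq) + 2 Na(s) → H₂(g) + 2 Na⁺(aq)
Q = P(H₂)·[Na⁺]^2 / ([H⁺]^2); log Q = 0.613.
E = E° − (0.0592/n) log Q = +2.74 − (0.0592/2)(0.613) = +2.722 V.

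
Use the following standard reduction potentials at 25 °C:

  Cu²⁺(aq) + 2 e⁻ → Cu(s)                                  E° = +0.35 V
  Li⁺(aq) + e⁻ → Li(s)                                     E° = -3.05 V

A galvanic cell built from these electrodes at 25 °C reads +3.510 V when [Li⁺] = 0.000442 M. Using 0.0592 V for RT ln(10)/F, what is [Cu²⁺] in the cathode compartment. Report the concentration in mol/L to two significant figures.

0.0010 M

Cu²⁺/Cu is the cathode, Li⁺/Li the anode: E°cell = +3.40 V, n = 2.
Overall reaction: Cu²⁺(aq) + 2 Li(s) → Cu(s) + 2 Li⁺(aq); Q = [Li⁺]^2/[Cu²⁺]^1.
From E = E° − (0.0592/n) log Q: log Q = (E° − E)·n/0.0592 = (+3.40 − (+3.510))·2/0.0592 = -3.7162.
So 1·log[Cu²⁺] = 2·log(0.000442) − log Q = -6.7092 − (-3.7162) = -2.9930; [Cu²⁺] = 10^(-2.9930) ≈ 0.0010 M.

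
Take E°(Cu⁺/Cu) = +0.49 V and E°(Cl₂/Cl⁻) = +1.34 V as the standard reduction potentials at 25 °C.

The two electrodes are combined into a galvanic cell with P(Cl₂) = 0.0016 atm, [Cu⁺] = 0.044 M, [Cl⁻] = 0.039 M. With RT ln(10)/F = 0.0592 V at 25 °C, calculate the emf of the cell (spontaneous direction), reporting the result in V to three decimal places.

Cl₂/Cl⁻ is the cathode (higher E°), Cu⁺/Cu the anode: E°cell = +1.34 − (+0.49) = +0.85 V, n = 2.
Overall: Cl₂(g) + 2 Cu(s) → 2 Cl⁻(aq) + 2 Cu⁺(aq)
Q = [Cl⁻]^2·[Cu⁺]^2 / (P(Cl₂)); log Q = -2.735.
E = E° − (0.0592/n) log Q = +0.85 − (0.0592/2)(-2.735) = +0.931 V.

+0.931 V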